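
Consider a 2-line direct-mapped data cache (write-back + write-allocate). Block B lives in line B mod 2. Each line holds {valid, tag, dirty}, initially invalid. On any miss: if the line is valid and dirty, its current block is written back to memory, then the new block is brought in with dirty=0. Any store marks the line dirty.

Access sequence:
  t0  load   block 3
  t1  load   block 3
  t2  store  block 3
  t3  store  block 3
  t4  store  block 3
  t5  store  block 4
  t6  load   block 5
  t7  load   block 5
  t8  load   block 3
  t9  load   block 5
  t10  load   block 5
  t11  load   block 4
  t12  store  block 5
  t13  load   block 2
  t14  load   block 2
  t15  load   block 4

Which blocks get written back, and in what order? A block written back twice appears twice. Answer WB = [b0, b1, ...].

WB = [3, 4]

0: R B3 → L1 miss [-]
1: R B3 → L1 hit [-]
2: W B3 → L1 hit [D]
3: W B3 → L1 hit [D]
4: W B3 → L1 hit [D]
5: W B4 → L0 miss [D]
6: R B5 → L1 miss wb→B3 [-]
7: R B5 → L1 hit [-]
8: R B3 → L1 miss [-]
9: R B5 → L1 miss [-]
10: R B5 → L1 hit [-]
11: R B4 → L0 hit [D]
12: W B5 → L1 hit [D]
13: R B2 → L0 miss wb→B4 [-]
14: R B2 → L0 hit [-]
15: R B4 → L0 miss [-]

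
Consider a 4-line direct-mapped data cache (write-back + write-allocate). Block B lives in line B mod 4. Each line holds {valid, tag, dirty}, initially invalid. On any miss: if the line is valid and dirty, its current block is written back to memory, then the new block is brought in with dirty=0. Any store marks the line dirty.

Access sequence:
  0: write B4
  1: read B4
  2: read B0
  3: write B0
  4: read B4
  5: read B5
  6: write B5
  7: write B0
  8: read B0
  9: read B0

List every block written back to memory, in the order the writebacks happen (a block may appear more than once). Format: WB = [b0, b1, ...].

WB = [4, 0]

0: W B4 -> L0 miss  d=D]
1: R B4 -> L0 hit  d=D]
2: R B0 -> L0 miss wb->B4  d=-]
3: W B0 -> L0 hit  d=D]
4: R B4 -> L0 miss wb->B0  d=-]
5: R B5 -> L1 miss  d=-]
6: W B5 -> L1 hit  d=D]
7: W B0 -> L0 miss  d=D]
8: R B0 -> L0 hit  d=D]
9: R B0 -> L0 hit  d=D]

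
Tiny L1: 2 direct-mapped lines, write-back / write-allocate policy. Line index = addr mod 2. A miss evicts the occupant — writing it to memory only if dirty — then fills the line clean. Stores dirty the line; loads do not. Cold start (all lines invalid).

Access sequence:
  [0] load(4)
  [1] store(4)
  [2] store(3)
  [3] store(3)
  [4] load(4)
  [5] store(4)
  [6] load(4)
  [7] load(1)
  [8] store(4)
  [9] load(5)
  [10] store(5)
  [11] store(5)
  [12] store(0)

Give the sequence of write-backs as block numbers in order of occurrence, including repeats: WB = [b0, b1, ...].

  0 | R B4 → L0 miss [-]
  1 | W B4 → L0 hit [D]
  2 | W B3 → L1 miss [D]
  3 | W B3 → L1 hit [D]
  4 | R B4 → L0 hit [D]
  5 | W B4 → L0 hit [D]
  6 | R B4 → L0 hit [D]
  7 | R B1 → L1 miss wb→B3 [-]
  8 | W B4 → L0 hit [D]
  9 | R B5 → L1 miss [-]
  10 | W B5 → L1 hit [D]
  11 | W B5 → L1 hit [D]
  12 | W B0 → L0 miss wb→B4 [D]

WB = [3, 4]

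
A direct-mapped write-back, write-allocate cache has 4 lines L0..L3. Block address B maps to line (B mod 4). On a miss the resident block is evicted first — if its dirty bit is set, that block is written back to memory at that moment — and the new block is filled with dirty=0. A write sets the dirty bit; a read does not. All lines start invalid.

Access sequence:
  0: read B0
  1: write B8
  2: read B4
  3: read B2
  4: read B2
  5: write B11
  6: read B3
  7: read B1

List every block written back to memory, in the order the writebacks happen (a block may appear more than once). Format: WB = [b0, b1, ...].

0: R B0 -> L0 miss  d=-]
1: W B8 -> L0 miss  d=D]
2: R B4 -> L0 miss wb->B8  d=-]
3: R B2 -> L2 miss  d=-]
4: R B2 -> L2 hit  d=-]
5: W B11 -> L3 miss  d=D]
6: R B3 -> L3 miss wb->B11  d=-]
7: R B1 -> L1 miss  d=-]

WB = [8, 11]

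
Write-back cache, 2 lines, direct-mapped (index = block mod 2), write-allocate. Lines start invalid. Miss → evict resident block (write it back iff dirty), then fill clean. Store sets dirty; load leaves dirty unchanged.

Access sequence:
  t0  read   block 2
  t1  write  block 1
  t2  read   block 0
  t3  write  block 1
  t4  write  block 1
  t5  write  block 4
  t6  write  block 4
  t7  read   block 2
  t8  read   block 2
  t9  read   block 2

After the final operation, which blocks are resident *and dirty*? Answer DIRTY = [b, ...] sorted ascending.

  0 | R B2 → L0 miss [-]
  1 | W B1 → L1 miss [D]
  2 | R B0 → L0 miss [-]
  3 | W B1 → L1 hit [D]
  4 | W B1 → L1 hit [D]
  5 | W B4 → L0 miss [D]
  6 | W B4 → L0 hit [D]
  7 | R B2 → L0 miss wb→B4 [-]
  8 | R B2 → L0 hit [-]
  9 | R B2 → L0 hit [-]

DIRTY = [1]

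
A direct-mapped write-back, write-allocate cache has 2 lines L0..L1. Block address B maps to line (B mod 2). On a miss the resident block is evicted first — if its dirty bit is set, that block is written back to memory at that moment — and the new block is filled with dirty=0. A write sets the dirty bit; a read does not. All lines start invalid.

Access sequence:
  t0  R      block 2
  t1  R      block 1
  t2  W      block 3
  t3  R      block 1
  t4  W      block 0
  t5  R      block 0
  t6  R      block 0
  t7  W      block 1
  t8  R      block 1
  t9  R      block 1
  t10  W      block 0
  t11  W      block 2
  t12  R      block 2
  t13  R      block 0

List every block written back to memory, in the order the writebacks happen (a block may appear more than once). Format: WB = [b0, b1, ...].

0: R B2 → L0 miss [-]
1: R B1 → L1 miss [-]
2: W B3 → L1 miss [D]
3: R B1 → L1 miss wb→B3 [-]
4: W B0 → L0 miss [D]
5: R B0 → L0 hit [D]
6: R B0 → L0 hit [D]
7: W B1 → L1 hit [D]
8: R B1 → L1 hit [D]
9: R B1 → L1 hit [D]
10: W B0 → L0 hit [D]
11: W B2 → L0 miss wb→B0 [D]
12: R B2 → L0 hit [D]
13: R B0 → L0 miss wb→B2 [-]

WB = [3, 0, 2]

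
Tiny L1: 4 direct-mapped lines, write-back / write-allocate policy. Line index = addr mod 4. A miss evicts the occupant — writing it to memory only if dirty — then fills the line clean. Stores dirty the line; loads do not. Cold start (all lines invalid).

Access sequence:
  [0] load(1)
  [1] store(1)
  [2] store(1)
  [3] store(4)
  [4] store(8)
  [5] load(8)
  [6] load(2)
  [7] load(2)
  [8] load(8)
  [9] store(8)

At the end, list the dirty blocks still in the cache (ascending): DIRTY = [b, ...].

0: R B1 -> L1 miss  d=-]
1: W B1 -> L1 hit  d=D]
2: W B1 -> L1 hit  d=D]
3: W B4 -> L0 miss  d=D]
4: W B8 -> L0 miss wb->B4  d=D]
5: R B8 -> L0 hit  d=D]
6: R B2 -> L2 miss  d=-]
7: R B2 -> L2 hit  d=-]
8: R B8 -> L0 hit  d=D]
9: W B8 -> L0 hit  d=D]

DIRTY = [1, 8]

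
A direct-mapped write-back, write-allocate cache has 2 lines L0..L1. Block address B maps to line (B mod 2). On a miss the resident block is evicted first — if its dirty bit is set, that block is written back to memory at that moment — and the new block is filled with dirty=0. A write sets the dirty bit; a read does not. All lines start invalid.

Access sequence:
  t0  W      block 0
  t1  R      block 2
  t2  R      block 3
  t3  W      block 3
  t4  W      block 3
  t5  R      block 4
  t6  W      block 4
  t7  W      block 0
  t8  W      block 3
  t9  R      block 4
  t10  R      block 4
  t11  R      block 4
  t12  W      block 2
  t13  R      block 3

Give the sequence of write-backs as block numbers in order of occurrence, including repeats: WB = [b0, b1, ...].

WB = [0, 4, 0]

0: W B0 → L0 miss [D]
1: R B2 → L0 miss wb→B0 [-]
2: R B3 → L1 miss [-]
3: W B3 → L1 hit [D]
4: W B3 → L1 hit [D]
5: R B4 → L0 miss [-]
6: W B4 → L0 hit [D]
7: W B0 → L0 miss wb→B4 [D]
8: W B3 → L1 hit [D]
9: R B4 → L0 miss wb→B0 [-]
10: R B4 → L0 hit [-]
11: R B4 → L0 hit [-]
12: W B2 → L0 miss [D]
13: R B3 → L1 hit [D]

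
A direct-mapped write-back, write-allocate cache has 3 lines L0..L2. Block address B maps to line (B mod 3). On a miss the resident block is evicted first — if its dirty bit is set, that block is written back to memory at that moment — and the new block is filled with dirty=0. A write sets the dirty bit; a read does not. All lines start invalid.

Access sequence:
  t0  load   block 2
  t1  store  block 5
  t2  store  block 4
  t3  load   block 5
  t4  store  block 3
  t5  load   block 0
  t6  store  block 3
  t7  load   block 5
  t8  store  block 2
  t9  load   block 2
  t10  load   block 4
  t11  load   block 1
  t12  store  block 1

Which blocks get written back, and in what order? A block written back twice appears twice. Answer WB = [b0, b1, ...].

0: R B2 → L2 miss [-]
1: W B5 → L2 miss [D]
2: W B4 → L1 miss [D]
3: R B5 → L2 hit [D]
4: W B3 → L0 miss [D]
5: R B0 → L0 miss wb→B3 [-]
6: W B3 → L0 miss [D]
7: R B5 → L2 hit [D]
8: W B2 → L2 miss wb→B5 [D]
9: R B2 → L2 hit [D]
10: R B4 → L1 hit [D]
11: R B1 → L1 miss wb→B4 [-]
12: W B1 → L1 hit [D]

WB = [3, 5, 4]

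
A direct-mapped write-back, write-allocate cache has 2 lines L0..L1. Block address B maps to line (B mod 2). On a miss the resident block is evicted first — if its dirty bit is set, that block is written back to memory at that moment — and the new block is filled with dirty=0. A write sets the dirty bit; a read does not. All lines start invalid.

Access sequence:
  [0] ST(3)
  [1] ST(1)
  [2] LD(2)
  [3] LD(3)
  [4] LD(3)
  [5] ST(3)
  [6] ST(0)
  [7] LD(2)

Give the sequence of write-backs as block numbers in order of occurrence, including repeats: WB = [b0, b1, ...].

WB = [3, 1, 0]

  0 | W B3 → L1 miss [D]
  1 | W B1 → L1 miss wb→B3 [D]
  2 | R B2 → L0 miss [-]
  3 | R B3 → L1 miss wb→B1 [-]
  4 | R B3 → L1 hit [-]
  5 | W B3 → L1 hit [D]
  6 | W B0 → L0 miss [D]
  7 | R B2 → L0 miss wb→B0 [-]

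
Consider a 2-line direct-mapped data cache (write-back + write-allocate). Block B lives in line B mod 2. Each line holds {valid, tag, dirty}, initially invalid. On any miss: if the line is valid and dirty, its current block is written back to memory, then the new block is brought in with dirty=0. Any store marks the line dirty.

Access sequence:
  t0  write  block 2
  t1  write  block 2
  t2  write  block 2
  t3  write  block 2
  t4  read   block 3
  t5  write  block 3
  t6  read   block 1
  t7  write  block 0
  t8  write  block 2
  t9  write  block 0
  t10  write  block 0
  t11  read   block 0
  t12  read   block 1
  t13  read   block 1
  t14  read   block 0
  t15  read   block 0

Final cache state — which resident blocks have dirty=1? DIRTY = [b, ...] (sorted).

  0 | W B2 → L0 miss [D]
  1 | W B2 → L0 hit [D]
  2 | W B2 → L0 hit [D]
  3 | W B2 → L0 hit [D]
  4 | R B3 → L1 miss [-]
  5 | W B3 → L1 hit [D]
  6 | R B1 → L1 miss wb→B3 [-]
  7 | W B0 → L0 miss wb→B2 [D]
  8 | W B2 → L0 miss wb→B0 [D]
  9 | W B0 → L0 miss wb→B2 [D]
  10 | W B0 → L0 hit [D]
  11 | R B0 → L0 hit [D]
  12 | R B1 → L1 hit [-]
  13 | R B1 → L1 hit [-]
  14 | R B0 → L0 hit [D]
  15 | R B0 → L0 hit [D]

DIRTY = [0]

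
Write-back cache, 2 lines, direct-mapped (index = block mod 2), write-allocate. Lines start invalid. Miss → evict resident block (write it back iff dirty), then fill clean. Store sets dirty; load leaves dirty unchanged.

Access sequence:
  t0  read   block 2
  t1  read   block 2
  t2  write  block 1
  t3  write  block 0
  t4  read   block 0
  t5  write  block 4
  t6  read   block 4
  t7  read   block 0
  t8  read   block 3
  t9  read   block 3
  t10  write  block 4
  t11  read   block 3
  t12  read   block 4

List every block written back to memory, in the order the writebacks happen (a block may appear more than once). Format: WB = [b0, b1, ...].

0: R B2 -> L0 miss  d=-]
1: R B2 -> L0 hit  d=-]
2: W B1 -> L1 miss  d=D]
3: W B0 -> L0 miss  d=D]
4: R B0 -> L0 hit  d=D]
5: W B4 -> L0 miss wb->B0  d=D]
6: R B4 -> L0 hit  d=D]
7: R B0 -> L0 miss wb->B4  d=-]
8: R B3 -> L1 miss wb->B1  d=-]
9: R B3 -> L1 hit  d=-]
10: W B4 -> L0 miss  d=D]
11: R B3 -> L1 hit  d=-]
12: R B4 -> L0 hit  d=D]

WB = [0, 4, 1]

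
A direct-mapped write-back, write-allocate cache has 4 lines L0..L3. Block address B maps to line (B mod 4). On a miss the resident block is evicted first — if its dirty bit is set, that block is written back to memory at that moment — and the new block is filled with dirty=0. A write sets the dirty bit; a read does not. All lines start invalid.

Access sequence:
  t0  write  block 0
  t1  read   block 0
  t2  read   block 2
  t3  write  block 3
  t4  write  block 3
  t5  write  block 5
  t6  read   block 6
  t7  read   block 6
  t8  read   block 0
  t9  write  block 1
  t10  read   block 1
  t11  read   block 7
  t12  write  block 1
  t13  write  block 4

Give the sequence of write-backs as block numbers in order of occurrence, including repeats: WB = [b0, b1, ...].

  0 | W B0 → L0 miss [D]
  1 | R B0 → L0 hit [D]
  2 | R B2 → L2 miss [-]
  3 | W B3 → L3 miss [D]
  4 | W B3 → L3 hit [D]
  5 | W B5 → L1 miss [D]
  6 | R B6 → L2 miss [-]
  7 | R B6 → L2 hit [-]
  8 | R B0 → L0 hit [D]
  9 | W B1 → L1 miss wb→B5 [D]
  10 | R B1 → L1 hit [D]
  11 | R B7 → L3 miss wb→B3 [-]
  12 | W B1 → L1 hit [D]
  13 | W B4 → L0 miss wb→B0 [D]

WB = [5, 3, 0]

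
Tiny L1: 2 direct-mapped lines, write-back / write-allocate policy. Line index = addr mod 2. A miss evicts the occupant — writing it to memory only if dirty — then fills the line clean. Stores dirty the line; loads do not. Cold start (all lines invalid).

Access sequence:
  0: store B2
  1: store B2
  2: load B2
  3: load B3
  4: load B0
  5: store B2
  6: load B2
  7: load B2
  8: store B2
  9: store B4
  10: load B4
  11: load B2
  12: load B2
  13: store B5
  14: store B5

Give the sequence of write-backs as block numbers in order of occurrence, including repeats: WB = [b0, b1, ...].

  0 | W B2 → L0 miss [D]
  1 | W B2 → L0 hit [D]
  2 | R B2 → L0 hit [D]
  3 | R B3 → L1 miss [-]
  4 | R B0 → L0 miss wb→B2 [-]
  5 | W B2 → L0 miss [D]
  6 | R B2 → L0 hit [D]
  7 | R B2 → L0 hit [D]
  8 | W B2 → L0 hit [D]
  9 | W B4 → L0 miss wb→B2 [D]
  10 | R B4 → L0 hit [D]
  11 | R B2 → L0 miss wb→B4 [-]
  12 | R B2 → L0 hit [-]
  13 | W B5 → L1 miss [D]
  14 | W B5 → L1 hit [D]

WB = [2, 2, 4]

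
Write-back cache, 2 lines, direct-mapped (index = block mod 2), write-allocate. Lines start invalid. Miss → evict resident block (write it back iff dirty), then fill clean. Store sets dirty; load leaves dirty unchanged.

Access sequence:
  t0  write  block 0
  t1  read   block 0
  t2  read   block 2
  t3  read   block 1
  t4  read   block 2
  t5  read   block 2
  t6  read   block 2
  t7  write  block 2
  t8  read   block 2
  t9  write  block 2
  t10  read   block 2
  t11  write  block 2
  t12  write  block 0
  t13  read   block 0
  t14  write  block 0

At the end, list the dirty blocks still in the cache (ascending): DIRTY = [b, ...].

0: W B0 -> L0 miss  d=D]
1: R B0 -> L0 hit  d=D]
2: R B2 -> L0 miss wb->B0  d=-]
3: R B1 -> L1 miss  d=-]
4: R B2 -> L0 hit  d=-]
5: R B2 -> L0 hit  d=-]
6: R B2 -> L0 hit  d=-]
7: W B2 -> L0 hit  d=D]
8: R B2 -> L0 hit  d=D]
9: W B2 -> L0 hit  d=D]
10: R B2 -> L0 hit  d=D]
11: W B2 -> L0 hit  d=D]
12: W B0 -> L0 miss wb->B2  d=D]
13: R B0 -> L0 hit  d=D]
14: W B0 -> L0 hit  d=D]

DIRTY = [0]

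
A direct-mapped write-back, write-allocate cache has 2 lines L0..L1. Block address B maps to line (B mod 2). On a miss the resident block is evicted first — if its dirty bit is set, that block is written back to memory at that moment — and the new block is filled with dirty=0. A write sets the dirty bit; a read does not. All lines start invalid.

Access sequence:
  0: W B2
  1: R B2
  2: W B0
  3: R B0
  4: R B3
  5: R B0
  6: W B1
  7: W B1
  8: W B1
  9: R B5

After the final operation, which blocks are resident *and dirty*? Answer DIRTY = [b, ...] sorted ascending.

  0 | W B2 → L0 miss [D]
  1 | R B2 → L0 hit [D]
  2 | W B0 → L0 miss wb→B2 [D]
  3 | R B0 → L0 hit [D]
  4 | R B3 → L1 miss [-]
  5 | R B0 → L0 hit [D]
  6 | W B1 → L1 miss [D]
  7 | W B1 → L1 hit [D]
  8 | W B1 → L1 hit [D]
  9 | R B5 → L1 miss wb→B1 [-]

DIRTY = [0]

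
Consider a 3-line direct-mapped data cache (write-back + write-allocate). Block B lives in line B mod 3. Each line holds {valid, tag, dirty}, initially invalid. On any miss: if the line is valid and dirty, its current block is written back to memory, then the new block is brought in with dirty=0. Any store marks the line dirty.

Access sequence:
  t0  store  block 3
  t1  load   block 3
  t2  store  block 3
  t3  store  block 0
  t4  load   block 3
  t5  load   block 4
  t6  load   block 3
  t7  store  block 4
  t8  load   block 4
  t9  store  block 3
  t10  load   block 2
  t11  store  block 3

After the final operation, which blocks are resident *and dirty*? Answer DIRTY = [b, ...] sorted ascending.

0: W B3 → L0 miss [D]
1: R B3 → L0 hit [D]
2: W B3 → L0 hit [D]
3: W B0 → L0 miss wb→B3 [D]
4: R B3 → L0 miss wb→B0 [-]
5: R B4 → L1 miss [-]
6: R B3 → L0 hit [-]
7: W B4 → L1 hit [D]
8: R B4 → L1 hit [D]
9: W B3 → L0 hit [D]
10: R B2 → L2 miss [-]
11: W B3 → L0 hit [D]

DIRTY = [3, 4]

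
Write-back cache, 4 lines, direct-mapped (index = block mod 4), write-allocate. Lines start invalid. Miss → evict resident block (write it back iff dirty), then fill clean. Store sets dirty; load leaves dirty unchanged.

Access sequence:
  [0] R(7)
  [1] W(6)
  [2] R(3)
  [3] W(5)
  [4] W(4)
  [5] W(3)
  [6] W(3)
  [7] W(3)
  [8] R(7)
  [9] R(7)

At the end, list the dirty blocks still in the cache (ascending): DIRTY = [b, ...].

0: R B7 → L3 miss [-]
1: W B6 → L2 miss [D]
2: R B3 → L3 miss [-]
3: W B5 → L1 miss [D]
4: W B4 → L0 miss [D]
5: W B3 → L3 hit [D]
6: W B3 → L3 hit [D]
7: W B3 → L3 hit [D]
8: R B7 → L3 miss wb→B3 [-]
9: R B7 → L3 hit [-]

DIRTY = [4, 5, 6]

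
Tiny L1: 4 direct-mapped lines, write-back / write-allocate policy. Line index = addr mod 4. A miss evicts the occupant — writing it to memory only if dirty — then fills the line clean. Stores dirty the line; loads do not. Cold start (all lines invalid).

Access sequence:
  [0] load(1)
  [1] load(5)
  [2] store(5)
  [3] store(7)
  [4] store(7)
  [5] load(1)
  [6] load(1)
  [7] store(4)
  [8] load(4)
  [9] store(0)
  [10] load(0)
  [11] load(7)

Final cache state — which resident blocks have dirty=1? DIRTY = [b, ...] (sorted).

DIRTY = [0, 7]

0: R B1 -> L1 miss  d=-]
1: R B5 -> L1 miss  d=-]
2: W B5 -> L1 hit  d=D]
3: W B7 -> L3 miss  d=D]
4: W B7 -> L3 hit  d=D]
5: R B1 -> L1 miss wb->B5  d=-]
6: R B1 -> L1 hit  d=-]
7: W B4 -> L0 miss  d=D]
8: R B4 -> L0 hit  d=D]
9: W B0 -> L0 miss wb->B4  d=D]
10: R B0 -> L0 hit  d=D]
11: R B7 -> L3 hit  d=D]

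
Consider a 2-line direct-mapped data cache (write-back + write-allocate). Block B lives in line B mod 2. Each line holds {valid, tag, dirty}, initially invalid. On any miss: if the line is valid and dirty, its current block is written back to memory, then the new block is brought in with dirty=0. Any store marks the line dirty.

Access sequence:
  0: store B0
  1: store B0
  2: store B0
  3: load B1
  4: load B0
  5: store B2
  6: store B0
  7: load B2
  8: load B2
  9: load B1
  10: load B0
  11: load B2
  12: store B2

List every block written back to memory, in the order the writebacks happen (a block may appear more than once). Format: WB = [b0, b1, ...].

WB = [0, 2, 0]

  0 | W B0 → L0 miss [D]
  1 | W B0 → L0 hit [D]
  2 | W B0 → L0 hit [D]
  3 | R B1 → L1 miss [-]
  4 | R B0 → L0 hit [D]
  5 | W B2 → L0 miss wb→B0 [D]
  6 | W B0 → L0 miss wb→B2 [D]
  7 | R B2 → L0 miss wb→B0 [-]
  8 | R B2 → L0 hit [-]
  9 | R B1 → L1 hit [-]
  10 | R B0 → L0 miss [-]
  11 | R B2 → L0 miss [-]
  12 | W B2 → L0 hit [D]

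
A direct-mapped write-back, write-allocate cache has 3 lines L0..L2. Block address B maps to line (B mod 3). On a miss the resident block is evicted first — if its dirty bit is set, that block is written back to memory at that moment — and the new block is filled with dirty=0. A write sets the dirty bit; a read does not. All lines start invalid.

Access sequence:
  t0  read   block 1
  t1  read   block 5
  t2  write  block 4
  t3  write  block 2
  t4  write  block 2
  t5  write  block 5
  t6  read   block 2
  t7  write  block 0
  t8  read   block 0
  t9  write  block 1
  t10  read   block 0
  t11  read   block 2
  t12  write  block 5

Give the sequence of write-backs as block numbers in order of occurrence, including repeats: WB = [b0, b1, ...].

  0 | R B1 → L1 miss [-]
  1 | R B5 → L2 miss [-]
  2 | W B4 → L1 miss [D]
  3 | W B2 → L2 miss [D]
  4 | W B2 → L2 hit [D]
  5 | W B5 → L2 miss wb→B2 [D]
  6 | R B2 → L2 miss wb→B5 [-]
  7 | W B0 → L0 miss [D]
  8 | R B0 → L0 hit [D]
  9 | W B1 → L1 miss wb→B4 [D]
  10 | R B0 → L0 hit [D]
  11 | R B2 → L2 hit [-]
  12 | W B5 → L2 miss [D]

WB = [2, 5, 4]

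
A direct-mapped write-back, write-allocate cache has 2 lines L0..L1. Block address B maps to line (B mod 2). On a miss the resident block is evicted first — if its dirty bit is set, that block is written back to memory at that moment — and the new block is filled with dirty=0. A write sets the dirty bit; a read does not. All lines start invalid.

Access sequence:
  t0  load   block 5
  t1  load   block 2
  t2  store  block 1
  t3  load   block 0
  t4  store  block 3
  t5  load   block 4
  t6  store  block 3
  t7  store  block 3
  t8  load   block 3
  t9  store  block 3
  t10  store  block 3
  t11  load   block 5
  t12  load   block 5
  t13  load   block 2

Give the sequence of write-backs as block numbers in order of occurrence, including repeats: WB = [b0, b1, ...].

0: R B5 → L1 miss [-]
1: R B2 → L0 miss [-]
2: W B1 → L1 miss [D]
3: R B0 → L0 miss [-]
4: W B3 → L1 miss wb→B1 [D]
5: R B4 → L0 miss [-]
6: W B3 → L1 hit [D]
7: W B3 → L1 hit [D]
8: R B3 → L1 hit [D]
9: W B3 → L1 hit [D]
10: W B3 → L1 hit [D]
11: R B5 → L1 miss wb→B3 [-]
12: R B5 → L1 hit [-]
13: R B2 → L0 miss [-]

WB = [1, 3]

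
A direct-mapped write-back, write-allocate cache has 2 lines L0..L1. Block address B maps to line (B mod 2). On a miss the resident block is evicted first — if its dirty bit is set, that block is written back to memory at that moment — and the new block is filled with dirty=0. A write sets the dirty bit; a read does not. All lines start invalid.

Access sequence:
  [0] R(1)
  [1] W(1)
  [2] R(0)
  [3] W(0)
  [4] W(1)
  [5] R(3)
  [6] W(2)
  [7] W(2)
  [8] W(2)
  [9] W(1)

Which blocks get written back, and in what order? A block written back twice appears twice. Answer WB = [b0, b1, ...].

WB = [1, 0]

0: R B1 -> L1 miss  d=-]
1: W B1 -> L1 hit  d=D]
2: R B0 -> L0 miss  d=-]
3: W B0 -> L0 hit  d=D]
4: W B1 -> L1 hit  d=D]
5: R B3 -> L1 miss wb->B1  d=-]
6: W B2 -> L0 miss wb->B0  d=D]
7: W B2 -> L0 hit  d=D]
8: W B2 -> L0 hit  d=D]
9: W B1 -> L1 miss  d=D]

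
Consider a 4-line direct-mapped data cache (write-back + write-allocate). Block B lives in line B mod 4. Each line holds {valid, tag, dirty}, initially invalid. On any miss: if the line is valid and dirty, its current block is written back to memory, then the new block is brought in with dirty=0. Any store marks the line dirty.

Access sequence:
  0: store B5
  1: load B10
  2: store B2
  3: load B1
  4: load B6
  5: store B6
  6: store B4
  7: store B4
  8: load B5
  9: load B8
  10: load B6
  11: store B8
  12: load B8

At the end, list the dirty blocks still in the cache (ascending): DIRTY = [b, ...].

DIRTY = [6, 8]

0: W B5 -> L1 miss  d=D]
1: R B10 -> L2 miss  d=-]
2: W B2 -> L2 miss  d=D]
3: R B1 -> L1 miss wb->B5  d=-]
4: R B6 -> L2 miss wb->B2  d=-]
5: W B6 -> L2 hit  d=D]
6: W B4 -> L0 miss  d=D]
7: W B4 -> L0 hit  d=D]
8: R B5 -> L1 miss  d=-]
9: R B8 -> L0 miss wb->B4  d=-]
10: R B6 -> L2 hit  d=D]
11: W B8 -> L0 hit  d=D]
12: R B8 -> L0 hit  d=D]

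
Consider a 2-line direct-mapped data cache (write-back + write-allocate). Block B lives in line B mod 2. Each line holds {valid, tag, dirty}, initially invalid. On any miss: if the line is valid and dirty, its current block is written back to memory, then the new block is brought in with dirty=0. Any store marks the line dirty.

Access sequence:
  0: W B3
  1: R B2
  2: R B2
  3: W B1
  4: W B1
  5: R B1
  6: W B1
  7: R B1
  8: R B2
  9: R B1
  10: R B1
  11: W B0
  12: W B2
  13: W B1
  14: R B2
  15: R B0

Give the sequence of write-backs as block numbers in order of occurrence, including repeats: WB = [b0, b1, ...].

0: W B3 -> L1 miss  d=D]
1: R B2 -> L0 miss  d=-]
2: R B2 -> L0 hit  d=-]
3: W B1 -> L1 miss wb->B3  d=D]
4: W B1 -> L1 hit  d=D]
5: R B1 -> L1 hit  d=D]
6: W B1 -> L1 hit  d=D]
7: R B1 -> L1 hit  d=D]
8: R B2 -> L0 hit  d=-]
9: R B1 -> L1 hit  d=D]
10: R B1 -> L1 hit  d=D]
11: W B0 -> L0 miss  d=D]
12: W B2 -> L0 miss wb->B0  d=D]
13: W B1 -> L1 hit  d=D]
14: R B2 -> L0 hit  d=D]
15: R B0 -> L0 miss wb->B2  d=-]

WB = [3, 0, 2]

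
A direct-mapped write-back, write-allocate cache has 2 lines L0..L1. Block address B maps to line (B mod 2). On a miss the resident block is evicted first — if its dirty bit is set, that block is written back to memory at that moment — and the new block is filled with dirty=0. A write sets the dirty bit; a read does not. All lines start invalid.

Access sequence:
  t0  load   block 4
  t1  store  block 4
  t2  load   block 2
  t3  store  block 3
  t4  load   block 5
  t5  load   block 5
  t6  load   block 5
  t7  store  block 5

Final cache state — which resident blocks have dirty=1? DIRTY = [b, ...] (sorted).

DIRTY = [5]

0: R B4 -> L0 miss  d=-]
1: W B4 -> L0 hit  d=D]
2: R B2 -> L0 miss wb->B4  d=-]
3: W B3 -> L1 miss  d=D]
4: R B5 -> L1 miss wb->B3  d=-]
5: R B5 -> L1 hit  d=-]
6: R B5 -> L1 hit  d=-]
7: W B5 -> L1 hit  d=D]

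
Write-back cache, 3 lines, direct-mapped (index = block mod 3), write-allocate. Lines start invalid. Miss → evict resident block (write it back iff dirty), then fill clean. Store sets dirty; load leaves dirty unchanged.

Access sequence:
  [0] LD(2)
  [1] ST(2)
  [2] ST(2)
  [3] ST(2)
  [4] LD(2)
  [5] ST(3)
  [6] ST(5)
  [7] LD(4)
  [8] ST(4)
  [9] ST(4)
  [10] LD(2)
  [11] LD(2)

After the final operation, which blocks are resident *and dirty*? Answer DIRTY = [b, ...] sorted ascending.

0: R B2 → L2 miss [-]
1: W B2 → L2 hit [D]
2: W B2 → L2 hit [D]
3: W B2 → L2 hit [D]
4: R B2 → L2 hit [D]
5: W B3 → L0 miss [D]
6: W B5 → L2 miss wb→B2 [D]
7: R B4 → L1 miss [-]
8: W B4 → L1 hit [D]
9: W B4 → L1 hit [D]
10: R B2 → L2 miss wb→B5 [-]
11: R B2 → L2 hit [-]

DIRTY = [3, 4]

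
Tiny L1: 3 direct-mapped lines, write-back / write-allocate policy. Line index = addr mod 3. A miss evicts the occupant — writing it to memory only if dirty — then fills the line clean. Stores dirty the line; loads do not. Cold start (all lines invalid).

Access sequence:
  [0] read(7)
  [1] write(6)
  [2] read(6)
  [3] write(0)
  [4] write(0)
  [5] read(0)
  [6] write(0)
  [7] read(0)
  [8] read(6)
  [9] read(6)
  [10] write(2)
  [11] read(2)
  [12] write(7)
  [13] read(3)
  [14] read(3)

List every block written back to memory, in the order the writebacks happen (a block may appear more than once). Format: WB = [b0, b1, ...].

0: R B7 → L1 miss [-]
1: W B6 → L0 miss [D]
2: R B6 → L0 hit [D]
3: W B0 → L0 miss wb→B6 [D]
4: W B0 → L0 hit [D]
5: R B0 → L0 hit [D]
6: W B0 → L0 hit [D]
7: R B0 → L0 hit [D]
8: R B6 → L0 miss wb→B0 [-]
9: R B6 → L0 hit [-]
10: W B2 → L2 miss [D]
11: R B2 → L2 hit [D]
12: W B7 → L1 hit [D]
13: R B3 → L0 miss [-]
14: R B3 → L0 hit [-]

WB = [6, 0]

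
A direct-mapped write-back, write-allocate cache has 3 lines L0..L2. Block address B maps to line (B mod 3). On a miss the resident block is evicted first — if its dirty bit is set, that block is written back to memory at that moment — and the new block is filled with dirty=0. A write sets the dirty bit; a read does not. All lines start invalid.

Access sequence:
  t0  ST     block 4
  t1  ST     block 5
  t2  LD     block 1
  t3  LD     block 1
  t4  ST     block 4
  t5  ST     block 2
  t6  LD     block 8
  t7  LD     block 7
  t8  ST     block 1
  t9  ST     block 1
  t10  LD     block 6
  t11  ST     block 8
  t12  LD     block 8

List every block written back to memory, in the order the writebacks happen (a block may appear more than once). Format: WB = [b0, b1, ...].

0: W B4 -> L1 miss  d=D]
1: W B5 -> L2 miss  d=D]
2: R B1 -> L1 miss wb->B4  d=-]
3: R B1 -> L1 hit  d=-]
4: W B4 -> L1 miss  d=D]
5: W B2 -> L2 miss wb->B5  d=D]
6: R B8 -> L2 miss wb->B2  d=-]
7: R B7 -> L1 miss wb->B4  d=-]
8: W B1 -> L1 miss  d=D]
9: W B1 -> L1 hit  d=D]
10: R B6 -> L0 miss  d=-]
11: W B8 -> L2 hit  d=D]
12: R B8 -> L2 hit  d=D]

WB = [4, 5, 2, 4]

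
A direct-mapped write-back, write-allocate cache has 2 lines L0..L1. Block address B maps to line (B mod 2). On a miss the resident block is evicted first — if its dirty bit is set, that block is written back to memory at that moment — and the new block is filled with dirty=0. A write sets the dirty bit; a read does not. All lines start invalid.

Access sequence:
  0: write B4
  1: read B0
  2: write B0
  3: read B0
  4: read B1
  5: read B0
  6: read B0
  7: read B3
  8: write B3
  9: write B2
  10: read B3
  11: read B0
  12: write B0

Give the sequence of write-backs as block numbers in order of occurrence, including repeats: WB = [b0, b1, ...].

WB = [4, 0, 2]

0: W B4 -> L0 miss  d=D]
1: R B0 -> L0 miss wb->B4  d=-]
2: W B0 -> L0 hit  d=D]
3: R B0 -> L0 hit  d=D]
4: R B1 -> L1 miss  d=-]
5: R B0 -> L0 hit  d=D]
6: R B0 -> L0 hit  d=D]
7: R B3 -> L1 miss  d=-]
8: W B3 -> L1 hit  d=D]
9: W B2 -> L0 miss wb->B0  d=D]
10: R B3 -> L1 hit  d=D]
11: R B0 -> L0 miss wb->B2  d=-]
12: W B0 -> L0 hit  d=D]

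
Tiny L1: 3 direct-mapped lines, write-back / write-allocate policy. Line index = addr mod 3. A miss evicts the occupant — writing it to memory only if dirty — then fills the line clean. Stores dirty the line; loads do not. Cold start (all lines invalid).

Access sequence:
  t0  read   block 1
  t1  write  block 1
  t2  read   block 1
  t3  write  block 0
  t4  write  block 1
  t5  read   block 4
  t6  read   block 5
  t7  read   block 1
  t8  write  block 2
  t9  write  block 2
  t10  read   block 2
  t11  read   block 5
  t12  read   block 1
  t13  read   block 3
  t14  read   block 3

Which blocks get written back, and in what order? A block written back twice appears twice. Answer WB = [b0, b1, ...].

0: R B1 → L1 miss [-]
1: W B1 → L1 hit [D]
2: R B1 → L1 hit [D]
3: W B0 → L0 miss [D]
4: W B1 → L1 hit [D]
5: R B4 → L1 miss wb→B1 [-]
6: R B5 → L2 miss [-]
7: R B1 → L1 miss [-]
8: W B2 → L2 miss [D]
9: W B2 → L2 hit [D]
10: R B2 → L2 hit [D]
11: R B5 → L2 miss wb→B2 [-]
12: R B1 → L1 hit [-]
13: R B3 → L0 miss wb→B0 [-]
14: R B3 → L0 hit [-]

WB = [1, 2, 0]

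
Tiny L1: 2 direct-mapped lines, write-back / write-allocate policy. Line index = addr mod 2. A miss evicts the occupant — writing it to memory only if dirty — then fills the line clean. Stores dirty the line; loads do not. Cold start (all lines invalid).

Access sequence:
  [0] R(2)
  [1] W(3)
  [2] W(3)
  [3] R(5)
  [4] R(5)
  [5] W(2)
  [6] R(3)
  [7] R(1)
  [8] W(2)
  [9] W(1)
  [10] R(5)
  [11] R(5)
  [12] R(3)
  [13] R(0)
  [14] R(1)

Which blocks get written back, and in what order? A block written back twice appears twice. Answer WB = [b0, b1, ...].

0: R B2 -> L0 miss  d=-]
1: W B3 -> L1 miss  d=D]
2: W B3 -> L1 hit  d=D]
3: R B5 -> L1 miss wb->B3  d=-]
4: R B5 -> L1 hit  d=-]
5: W B2 -> L0 hit  d=D]
6: R B3 -> L1 miss  d=-]
7: R B1 -> L1 miss  d=-]
8: W B2 -> L0 hit  d=D]
9: W B1 -> L1 hit  d=D]
10: R B5 -> L1 miss wb->B1  d=-]
11: R B5 -> L1 hit  d=-]
12: R B3 -> L1 miss  d=-]
13: R B0 -> L0 miss wb->B2  d=-]
14: R B1 -> L1 miss  d=-]

WB = [3, 1, 2]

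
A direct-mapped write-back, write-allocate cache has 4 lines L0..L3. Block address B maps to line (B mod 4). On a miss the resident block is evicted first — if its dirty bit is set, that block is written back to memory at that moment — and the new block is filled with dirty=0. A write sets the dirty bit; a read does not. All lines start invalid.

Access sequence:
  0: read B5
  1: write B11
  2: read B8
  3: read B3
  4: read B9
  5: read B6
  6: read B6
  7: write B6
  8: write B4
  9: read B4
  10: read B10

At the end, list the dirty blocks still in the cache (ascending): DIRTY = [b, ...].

0: R B5 -> L1 miss  d=-]
1: W B11 -> L3 miss  d=D]
2: R B8 -> L0 miss  d=-]
3: R B3 -> L3 miss wb->B11  d=-]
4: R B9 -> L1 miss  d=-]
5: R B6 -> L2 miss  d=-]
6: R B6 -> L2 hit  d=-]
7: W B6 -> L2 hit  d=D]
8: W B4 -> L0 miss  d=D]
9: R B4 -> L0 hit  d=D]
10: R B10 -> L2 miss wb->B6  d=-]

DIRTY = [4]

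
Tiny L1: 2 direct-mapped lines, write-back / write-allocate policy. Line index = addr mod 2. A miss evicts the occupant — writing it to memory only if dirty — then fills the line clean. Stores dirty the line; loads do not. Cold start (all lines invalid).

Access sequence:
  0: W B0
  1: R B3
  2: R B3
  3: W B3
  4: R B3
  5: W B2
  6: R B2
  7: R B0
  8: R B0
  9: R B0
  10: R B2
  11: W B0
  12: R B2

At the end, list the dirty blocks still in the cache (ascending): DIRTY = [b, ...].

DIRTY = [3]

0: W B0 -> L0 miss  d=D]
1: R B3 -> L1 miss  d=-]
2: R B3 -> L1 hit  d=-]
3: W B3 -> L1 hit  d=D]
4: R B3 -> L1 hit  d=D]
5: W B2 -> L0 miss wb->B0  d=D]
6: R B2 -> L0 hit  d=D]
7: R B0 -> L0 miss wb->B2  d=-]
8: R B0 -> L0 hit  d=-]
9: R B0 -> L0 hit  d=-]
10: R B2 -> L0 miss  d=-]
11: W B0 -> L0 miss  d=D]
12: R B2 -> L0 miss wb->B0  d=-]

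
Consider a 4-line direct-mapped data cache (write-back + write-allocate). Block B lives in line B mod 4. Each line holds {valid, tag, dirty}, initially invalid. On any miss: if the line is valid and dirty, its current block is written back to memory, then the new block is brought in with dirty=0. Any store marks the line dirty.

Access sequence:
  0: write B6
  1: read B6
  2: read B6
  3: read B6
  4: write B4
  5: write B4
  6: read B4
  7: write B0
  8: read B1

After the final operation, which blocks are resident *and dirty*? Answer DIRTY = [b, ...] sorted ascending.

DIRTY = [0, 6]

  0 | W B6 → L2 miss [D]
  1 | R B6 → L2 hit [D]
  2 | R B6 → L2 hit [D]
  3 | R B6 → L2 hit [D]
  4 | W B4 → L0 miss [D]
  5 | W B4 → L0 hit [D]
  6 | R B4 → L0 hit [D]
  7 | W B0 → L0 miss wb→B4 [D]
  8 | R B1 → L1 miss [-]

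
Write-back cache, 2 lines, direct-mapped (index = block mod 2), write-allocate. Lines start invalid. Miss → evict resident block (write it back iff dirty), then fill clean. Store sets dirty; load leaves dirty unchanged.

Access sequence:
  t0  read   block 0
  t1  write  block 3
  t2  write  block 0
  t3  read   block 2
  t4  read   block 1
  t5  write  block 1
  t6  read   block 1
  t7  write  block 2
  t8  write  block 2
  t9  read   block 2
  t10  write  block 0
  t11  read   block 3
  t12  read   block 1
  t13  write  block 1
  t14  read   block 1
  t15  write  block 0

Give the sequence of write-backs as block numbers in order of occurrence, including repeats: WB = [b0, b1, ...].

  0 | R B0 → L0 miss [-]
  1 | W B3 → L1 miss [D]
  2 | W B0 → L0 hit [D]
  3 | R B2 → L0 miss wb→B0 [-]
  4 | R B1 → L1 miss wb→B3 [-]
  5 | W B1 → L1 hit [D]
  6 | R B1 → L1 hit [D]
  7 | W B2 → L0 hit [D]
  8 | W B2 → L0 hit [D]
  9 | R B2 → L0 hit [D]
  10 | W B0 → L0 miss wb→B2 [D]
  11 | R B3 → L1 miss wb→B1 [-]
  12 | R B1 → L1 miss [-]
  13 | W B1 → L1 hit [D]
  14 | R B1 → L1 hit [D]
  15 | W B0 → L0 hit [D]

WB = [0, 3, 2, 1]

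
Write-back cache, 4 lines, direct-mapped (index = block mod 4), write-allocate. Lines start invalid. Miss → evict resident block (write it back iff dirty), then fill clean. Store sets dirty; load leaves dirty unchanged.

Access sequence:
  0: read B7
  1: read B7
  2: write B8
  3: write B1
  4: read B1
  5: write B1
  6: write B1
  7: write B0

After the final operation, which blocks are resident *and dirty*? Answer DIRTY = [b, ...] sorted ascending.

DIRTY = [0, 1]

0: R B7 → L3 miss [-]
1: R B7 → L3 hit [-]
2: W B8 → L0 miss [D]
3: W B1 → L1 miss [D]
4: R B1 → L1 hit [D]
5: W B1 → L1 hit [D]
6: W B1 → L1 hit [D]
7: W B0 → L0 miss wb→B8 [D]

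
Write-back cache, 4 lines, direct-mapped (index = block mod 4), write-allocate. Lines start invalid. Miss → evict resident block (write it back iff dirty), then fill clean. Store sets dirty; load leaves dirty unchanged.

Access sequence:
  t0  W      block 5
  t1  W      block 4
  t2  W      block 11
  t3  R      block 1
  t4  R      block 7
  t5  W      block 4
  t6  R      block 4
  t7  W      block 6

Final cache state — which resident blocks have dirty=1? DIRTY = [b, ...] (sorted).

0: W B5 → L1 miss [D]
1: W B4 → L0 miss [D]
2: W B11 → L3 miss [D]
3: R B1 → L1 miss wb→B5 [-]
4: R B7 → L3 miss wb→B11 [-]
5: W B4 → L0 hit [D]
6: R B4 → L0 hit [D]
7: W B6 → L2 miss [D]

DIRTY = [4, 6]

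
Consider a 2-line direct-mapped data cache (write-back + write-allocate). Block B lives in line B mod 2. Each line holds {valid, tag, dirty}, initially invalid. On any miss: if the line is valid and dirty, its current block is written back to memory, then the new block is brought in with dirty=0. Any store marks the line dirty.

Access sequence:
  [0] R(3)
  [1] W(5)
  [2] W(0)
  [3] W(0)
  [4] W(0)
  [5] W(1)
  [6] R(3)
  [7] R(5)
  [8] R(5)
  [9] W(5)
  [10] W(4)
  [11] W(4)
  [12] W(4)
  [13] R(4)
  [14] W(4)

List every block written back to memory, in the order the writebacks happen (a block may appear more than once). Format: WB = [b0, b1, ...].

0: R B3 -> L1 miss  d=-]
1: W B5 -> L1 miss  d=D]
2: W B0 -> L0 miss  d=D]
3: W B0 -> L0 hit  d=D]
4: W B0 -> L0 hit  d=D]
5: W B1 -> L1 miss wb->B5  d=D]
6: R B3 -> L1 miss wb->B1  d=-]
7: R B5 -> L1 miss  d=-]
8: R B5 -> L1 hit  d=-]
9: W B5 -> L1 hit  d=D]
10: W B4 -> L0 miss wb->B0  d=D]
11: W B4 -> L0 hit  d=D]
12: W B4 -> L0 hit  d=D]
13: R B4 -> L0 hit  d=D]
14: W B4 -> L0 hit  d=D]

WB = [5, 1, 0]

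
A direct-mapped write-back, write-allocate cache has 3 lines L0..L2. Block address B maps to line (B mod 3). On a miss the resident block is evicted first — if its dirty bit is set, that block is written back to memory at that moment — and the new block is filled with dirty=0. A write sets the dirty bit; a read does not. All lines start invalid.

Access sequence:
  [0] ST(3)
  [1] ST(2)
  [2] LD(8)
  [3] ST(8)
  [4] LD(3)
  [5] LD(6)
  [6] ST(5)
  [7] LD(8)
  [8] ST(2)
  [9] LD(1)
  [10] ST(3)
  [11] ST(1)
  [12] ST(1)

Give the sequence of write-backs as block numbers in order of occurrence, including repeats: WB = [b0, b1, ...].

  0 | W B3 → L0 miss [D]
  1 | W B2 → L2 miss [D]
  2 | R B8 → L2 miss wb→B2 [-]
  3 | W B8 → L2 hit [D]
  4 | R B3 → L0 hit [D]
  5 | R B6 → L0 miss wb→B3 [-]
  6 | W B5 → L2 miss wb→B8 [D]
  7 | R B8 → L2 miss wb→B5 [-]
  8 | W B2 → L2 miss [D]
  9 | R B1 → L1 miss [-]
  10 | W B3 → L0 miss [D]
  11 | W B1 → L1 hit [D]
  12 | W B1 → L1 hit [D]

WB = [2, 3, 8, 5]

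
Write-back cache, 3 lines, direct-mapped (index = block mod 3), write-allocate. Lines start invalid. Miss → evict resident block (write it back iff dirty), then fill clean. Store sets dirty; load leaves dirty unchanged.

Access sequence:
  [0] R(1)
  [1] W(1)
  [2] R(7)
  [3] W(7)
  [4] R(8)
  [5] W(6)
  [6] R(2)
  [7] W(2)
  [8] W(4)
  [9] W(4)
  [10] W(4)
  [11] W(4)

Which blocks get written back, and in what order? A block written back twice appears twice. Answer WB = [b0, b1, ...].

  0 | R B1 → L1 miss [-]
  1 | W B1 → L1 hit [D]
  2 | R B7 → L1 miss wb→B1 [-]
  3 | W B7 → L1 hit [D]
  4 | R B8 → L2 miss [-]
  5 | W B6 → L0 miss [D]
  6 | R B2 → L2 miss [-]
  7 | W B2 → L2 hit [D]
  8 | W B4 → L1 miss wb→B7 [D]
  9 | W B4 → L1 hit [D]
  10 | W B4 → L1 hit [D]
  11 | W B4 → L1 hit [D]

WB = [1, 7]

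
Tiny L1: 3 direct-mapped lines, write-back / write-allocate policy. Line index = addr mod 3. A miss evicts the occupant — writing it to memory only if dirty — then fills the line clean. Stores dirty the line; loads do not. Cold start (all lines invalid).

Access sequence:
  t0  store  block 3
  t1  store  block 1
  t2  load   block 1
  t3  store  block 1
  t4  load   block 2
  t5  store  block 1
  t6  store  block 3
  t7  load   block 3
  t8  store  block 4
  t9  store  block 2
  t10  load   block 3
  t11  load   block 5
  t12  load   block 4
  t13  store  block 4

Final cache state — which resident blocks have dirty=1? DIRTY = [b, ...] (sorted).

DIRTY = [3, 4]

0: W B3 -> L0 miss  d=D]
1: W B1 -> L1 miss  d=D]
2: R B1 -> L1 hit  d=D]
3: W B1 -> L1 hit  d=D]
4: R B2 -> L2 miss  d=-]
5: W B1 -> L1 hit  d=D]
6: W B3 -> L0 hit  d=D]
7: R B3 -> L0 hit  d=D]
8: W B4 -> L1 miss wb->B1  d=D]
9: W B2 -> L2 hit  d=D]
10: R B3 -> L0 hit  d=D]
11: R B5 -> L2 miss wb->B2  d=-]
12: R B4 -> L1 hit  d=D]
13: W B4 -> L1 hit  d=D]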